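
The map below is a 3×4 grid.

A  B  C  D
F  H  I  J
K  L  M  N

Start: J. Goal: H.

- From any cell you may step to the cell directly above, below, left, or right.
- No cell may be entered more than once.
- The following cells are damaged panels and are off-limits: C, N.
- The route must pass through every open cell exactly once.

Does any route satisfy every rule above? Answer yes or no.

no

Cell D has only one open neighbour but is neither the start nor the goal, so a Hamiltonian route would have to both enter and leave it through the same neighbour — impossible without revisiting.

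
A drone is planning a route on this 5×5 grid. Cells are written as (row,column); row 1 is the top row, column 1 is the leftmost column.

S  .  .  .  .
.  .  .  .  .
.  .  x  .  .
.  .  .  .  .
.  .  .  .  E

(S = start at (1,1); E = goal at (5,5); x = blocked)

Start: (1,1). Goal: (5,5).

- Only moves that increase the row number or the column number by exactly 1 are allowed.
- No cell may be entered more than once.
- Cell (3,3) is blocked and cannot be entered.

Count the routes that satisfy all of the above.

34

A right/down-only route from (1,1) to (5,5) makes exactly 4 down-moves and 4 right-moves in some order.
With no other constraints that would be C(8,4) = 70 routes.
Subtract routes through each blocked cell (inclusion–exclusion for overlaps): − through (3,3): 36 → 34.
That gives 34 routes.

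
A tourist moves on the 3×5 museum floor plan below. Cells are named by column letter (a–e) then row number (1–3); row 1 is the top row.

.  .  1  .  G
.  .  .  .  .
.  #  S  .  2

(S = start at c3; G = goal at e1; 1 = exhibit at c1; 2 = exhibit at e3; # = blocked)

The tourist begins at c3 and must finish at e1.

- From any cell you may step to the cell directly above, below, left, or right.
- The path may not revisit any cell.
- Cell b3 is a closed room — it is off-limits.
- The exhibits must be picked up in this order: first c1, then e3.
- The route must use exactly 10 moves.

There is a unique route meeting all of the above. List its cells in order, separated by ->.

The waypoints must appear in the order c1, e3, with no cell reused.
Route from c3: up 1 to c2, left 1 to b2, up 1 to b1, right 2 to d1, down 2 to d3, right 1 to e3, up 2 to e1 — 10 moves in all.
Check: order respected (1 at step 4, 2 at step 8); 10 moves as required.

c3 -> c2 -> b2 -> b1 -> c1 -> d1 -> d2 -> d3 -> e3 -> e2 -> e1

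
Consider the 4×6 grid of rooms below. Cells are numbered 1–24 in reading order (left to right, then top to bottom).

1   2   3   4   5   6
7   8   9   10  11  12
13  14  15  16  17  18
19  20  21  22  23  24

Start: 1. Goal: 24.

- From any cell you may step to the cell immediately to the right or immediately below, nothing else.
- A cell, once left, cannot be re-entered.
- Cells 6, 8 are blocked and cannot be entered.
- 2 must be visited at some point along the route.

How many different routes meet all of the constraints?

A right/down-only route from 1 to 24 makes exactly 3 down-moves and 5 right-moves in some order.
With no other constraints that would be C(8,3) = 56 routes.
Split at 2 and multiply the segment counts (each segment already excludes blocked cells): 1→2: 1; 2→24: 19; product = 19.
That gives 19 routes.

19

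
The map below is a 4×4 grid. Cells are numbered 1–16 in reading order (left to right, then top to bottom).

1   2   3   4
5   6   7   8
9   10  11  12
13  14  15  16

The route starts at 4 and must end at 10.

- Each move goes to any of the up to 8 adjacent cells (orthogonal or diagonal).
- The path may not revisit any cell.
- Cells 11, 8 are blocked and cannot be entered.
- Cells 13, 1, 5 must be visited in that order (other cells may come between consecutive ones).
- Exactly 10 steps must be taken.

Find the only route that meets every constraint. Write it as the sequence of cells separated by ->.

4 -> 7 -> 12 -> 15 -> 14 -> 13 -> 9 -> 6 -> 1 -> 5 -> 10

The waypoints must appear in the order 13, 1, 5, with no cell reused.
Route from 4: down-left to 7, down-right to 12, down-left to 15, 2× left (reaching 13), up to 9, up-right to 6, up-left to 1, down to 5, down-right to 10 — 10 moves in all.
Check: order respected (13 at step 5, 1 at step 8, 5 at step 9); 10 moves as required.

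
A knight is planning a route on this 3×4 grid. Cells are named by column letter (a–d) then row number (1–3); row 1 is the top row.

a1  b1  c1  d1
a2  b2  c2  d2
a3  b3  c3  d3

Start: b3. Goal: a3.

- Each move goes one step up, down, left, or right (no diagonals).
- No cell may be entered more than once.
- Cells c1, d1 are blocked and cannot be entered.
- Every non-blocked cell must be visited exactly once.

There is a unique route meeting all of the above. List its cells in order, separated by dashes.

b3 - c3 - d3 - d2 - c2 - b2 - b1 - a1 - a2 - a3

Need to visit all 10 open cells exactly once, starting at b3 and ending at a3.
Route from b3: 2× right (reaching d3), up to d2, 2× left (reaching b2), up to b1, left to a1, 2× down (reaching a3) — 9 moves in all.
Check: all 10 open cells covered.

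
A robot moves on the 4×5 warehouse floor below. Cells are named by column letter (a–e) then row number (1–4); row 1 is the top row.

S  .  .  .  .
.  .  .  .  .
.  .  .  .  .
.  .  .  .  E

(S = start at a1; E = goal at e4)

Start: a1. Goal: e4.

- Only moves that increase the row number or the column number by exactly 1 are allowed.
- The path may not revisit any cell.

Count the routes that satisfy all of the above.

35

A right/down-only route from a1 to e4 makes exactly 3 down-moves and 4 right-moves in some order.
With no other constraints that would be C(7,3) = 35 routes.
That gives 35 routes.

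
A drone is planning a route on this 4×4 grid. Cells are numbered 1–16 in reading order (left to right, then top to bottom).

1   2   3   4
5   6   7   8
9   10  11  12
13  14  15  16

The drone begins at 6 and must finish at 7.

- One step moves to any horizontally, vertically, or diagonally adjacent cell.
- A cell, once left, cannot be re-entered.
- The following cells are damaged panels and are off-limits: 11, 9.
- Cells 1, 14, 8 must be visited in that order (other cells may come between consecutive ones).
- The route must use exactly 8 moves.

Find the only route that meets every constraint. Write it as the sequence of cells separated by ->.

The waypoints must appear in the order 1, 14, 8, with no cell reused.
Route from 6: up-left 1 to 1, down 1 to 5, down-right 1 to 10, down 1 to 14, right 1 to 15, up-right 1 to 12, up 1 to 8, left 1 to 7 — 8 moves in all.
Check: order respected (1 at step 1, 14 at step 4, 8 at step 7); 8 moves as required.

6 -> 1 -> 5 -> 10 -> 14 -> 15 -> 12 -> 8 -> 7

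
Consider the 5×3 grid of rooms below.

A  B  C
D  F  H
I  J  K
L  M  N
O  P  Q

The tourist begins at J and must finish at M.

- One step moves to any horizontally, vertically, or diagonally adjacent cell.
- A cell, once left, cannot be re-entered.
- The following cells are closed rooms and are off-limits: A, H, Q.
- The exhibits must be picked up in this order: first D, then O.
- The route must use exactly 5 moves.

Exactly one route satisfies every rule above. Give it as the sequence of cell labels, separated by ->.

The waypoints must appear in the order D, O, with no cell reused.
Route from J: up-left to D, 3× down (reaching O), up-right to M — 5 moves in all.
Check: order respected (D at step 1, O at step 4); 5 moves as required.

J -> D -> I -> L -> O -> M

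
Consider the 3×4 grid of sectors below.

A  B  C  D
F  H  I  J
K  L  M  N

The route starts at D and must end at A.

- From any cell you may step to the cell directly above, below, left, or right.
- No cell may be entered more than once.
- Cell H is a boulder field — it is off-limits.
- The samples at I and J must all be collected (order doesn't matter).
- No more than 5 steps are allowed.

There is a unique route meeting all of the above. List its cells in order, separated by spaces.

D J I C B A

Any route must reach I and J and still end at A within 5 moves, so the order of the required stops is forced.
Route from D: down 1 to J, left 1 to I, up 1 to C, left 2 to A — 5 moves in all.
Check: all required cells visited; 5 ≤ 5 moves.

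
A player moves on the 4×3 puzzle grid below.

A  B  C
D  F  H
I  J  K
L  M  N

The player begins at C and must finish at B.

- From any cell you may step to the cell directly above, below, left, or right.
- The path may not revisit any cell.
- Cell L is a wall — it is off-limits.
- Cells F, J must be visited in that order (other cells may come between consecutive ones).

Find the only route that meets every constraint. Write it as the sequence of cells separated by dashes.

The waypoints must appear in the order F, J, with no cell reused.
Route from C: down to H, left to F, down to J, left to I, 2× up (reaching A), right to B — 7 moves in all.
Check: order respected (F at step 2, J at step 3).

C - H - F - J - I - D - A - B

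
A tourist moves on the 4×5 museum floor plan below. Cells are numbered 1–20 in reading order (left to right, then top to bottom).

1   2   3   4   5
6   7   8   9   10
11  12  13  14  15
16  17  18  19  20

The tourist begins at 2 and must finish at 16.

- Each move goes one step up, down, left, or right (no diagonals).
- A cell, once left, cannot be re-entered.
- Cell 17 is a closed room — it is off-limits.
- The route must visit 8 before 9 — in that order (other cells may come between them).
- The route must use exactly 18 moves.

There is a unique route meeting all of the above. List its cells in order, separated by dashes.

The waypoints must appear in the order 8, 9, with no cell reused.
Route from 2: left 1 to 1, down 1 to 6, right 2 to 8, up 1 to 3, right 2 to 5, down 1 to 10, left 1 to 9, down 1 to 14, right 1 to 15, down 1 to 20, left 2 to 18, up 1 to 13, left 2 to 11, down 1 to 16 — 18 moves in all.
Check: order respected (8 at step 4, 9 at step 9); 18 moves as required.

2 - 1 - 6 - 7 - 8 - 3 - 4 - 5 - 10 - 9 - 14 - 15 - 20 - 19 - 18 - 13 - 12 - 11 - 16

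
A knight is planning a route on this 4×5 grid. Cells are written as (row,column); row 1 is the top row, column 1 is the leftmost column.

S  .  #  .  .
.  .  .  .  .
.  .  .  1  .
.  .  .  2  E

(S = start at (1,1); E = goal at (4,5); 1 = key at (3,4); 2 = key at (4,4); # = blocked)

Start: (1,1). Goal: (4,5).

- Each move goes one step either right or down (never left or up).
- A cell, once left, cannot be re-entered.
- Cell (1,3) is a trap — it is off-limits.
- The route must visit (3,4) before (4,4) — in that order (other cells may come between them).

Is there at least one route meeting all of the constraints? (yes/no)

One route that works: (1,1) → (2,1) → (3,1) → (3,2) → (3,3) → (3,4) → (4,4) → (4,5).

yes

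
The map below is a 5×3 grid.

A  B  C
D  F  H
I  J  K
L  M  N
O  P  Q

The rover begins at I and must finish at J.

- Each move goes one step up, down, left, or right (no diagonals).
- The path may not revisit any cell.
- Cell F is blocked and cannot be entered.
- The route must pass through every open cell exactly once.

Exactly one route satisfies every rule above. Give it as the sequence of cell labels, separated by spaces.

Need to visit all 14 open cells exactly once, starting at I and ending at J.
Cell D has only two open neighbours (A and I), so the path must pass straight through it: one of those is the cell it's entered from and the other is where it exits.
Route from I: 2× up (reaching A), 2× right (reaching C), 4× down (reaching Q), 2× left (reaching O), up to L, right to M, up to J — 13 moves in all.
Check: all 14 open cells covered.

I D A B C H K N Q P O L M J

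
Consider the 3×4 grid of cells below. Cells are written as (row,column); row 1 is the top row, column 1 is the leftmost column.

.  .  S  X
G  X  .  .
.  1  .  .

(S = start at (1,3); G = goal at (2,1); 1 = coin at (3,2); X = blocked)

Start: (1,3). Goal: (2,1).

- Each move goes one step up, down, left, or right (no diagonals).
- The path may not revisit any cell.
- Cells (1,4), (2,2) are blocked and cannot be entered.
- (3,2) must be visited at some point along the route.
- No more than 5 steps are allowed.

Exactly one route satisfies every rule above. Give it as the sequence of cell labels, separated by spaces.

(1,3) (2,3) (3,3) (3,2) (3,1) (2,1)

The 5-move cap with required stops at (3,2) leaves no slack for detours.
Route from (1,3): down 2 to (3,3), left 2 to (3,1), up 1 to (2,1) — 5 moves in all.
Check: all required cells visited; 5 ≤ 5 moves.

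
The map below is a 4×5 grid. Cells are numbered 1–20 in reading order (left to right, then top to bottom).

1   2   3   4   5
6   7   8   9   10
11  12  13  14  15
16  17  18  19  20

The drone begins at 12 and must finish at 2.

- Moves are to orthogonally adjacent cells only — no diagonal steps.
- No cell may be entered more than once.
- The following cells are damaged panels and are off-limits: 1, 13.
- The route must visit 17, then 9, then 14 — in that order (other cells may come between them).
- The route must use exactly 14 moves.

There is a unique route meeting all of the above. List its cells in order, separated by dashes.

The waypoints must appear in the order 17, 9, 14, with no cell reused.
Route from 12: down to 17, left to 16, 2× up (reaching 6), 3× right (reaching 9), down to 14, right to 15, 2× up (reaching 5), 3× left (reaching 2) — 14 moves in all.
Check: order respected (17 at step 1, 9 at step 7, 14 at step 8); 14 moves as required.

12 - 17 - 16 - 11 - 6 - 7 - 8 - 9 - 14 - 15 - 10 - 5 - 4 - 3 - 2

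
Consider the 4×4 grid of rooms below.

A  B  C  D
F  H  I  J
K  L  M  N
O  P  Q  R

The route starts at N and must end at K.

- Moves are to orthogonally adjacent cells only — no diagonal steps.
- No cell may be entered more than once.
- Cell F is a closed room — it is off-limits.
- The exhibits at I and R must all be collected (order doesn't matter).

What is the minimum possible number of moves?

Any route passes through I and R in some order between N and K. Summing Manhattan distances along each leg and taking the cheapest ordering (N → R → I → K) gives a lower bound of 1 + 3 + 3 = 7 moves.
A route of 7 moves achieves this: N → R → Q → M → I → H → L → K.
Since 7 matches the lower bound, it is optimal.

7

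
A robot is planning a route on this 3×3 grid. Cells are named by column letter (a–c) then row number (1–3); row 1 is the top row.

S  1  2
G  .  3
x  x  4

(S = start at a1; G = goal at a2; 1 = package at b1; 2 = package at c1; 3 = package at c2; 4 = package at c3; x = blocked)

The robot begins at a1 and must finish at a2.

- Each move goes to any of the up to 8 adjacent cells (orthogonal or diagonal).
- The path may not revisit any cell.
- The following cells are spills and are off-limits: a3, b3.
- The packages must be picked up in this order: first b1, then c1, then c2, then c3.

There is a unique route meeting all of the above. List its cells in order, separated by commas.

The waypoints must appear in the order b1, c1, c2, c3, with no cell reused.
Route from a1: 2× right (reaching c1), 2× down (reaching c3), up-left to b2, left to a2 — 6 moves in all.
Check: order respected (1 at step 1, 2 at step 2, 3 at step 3, 4 at step 4).

a1, b1, c1, c2, c3, b2, a2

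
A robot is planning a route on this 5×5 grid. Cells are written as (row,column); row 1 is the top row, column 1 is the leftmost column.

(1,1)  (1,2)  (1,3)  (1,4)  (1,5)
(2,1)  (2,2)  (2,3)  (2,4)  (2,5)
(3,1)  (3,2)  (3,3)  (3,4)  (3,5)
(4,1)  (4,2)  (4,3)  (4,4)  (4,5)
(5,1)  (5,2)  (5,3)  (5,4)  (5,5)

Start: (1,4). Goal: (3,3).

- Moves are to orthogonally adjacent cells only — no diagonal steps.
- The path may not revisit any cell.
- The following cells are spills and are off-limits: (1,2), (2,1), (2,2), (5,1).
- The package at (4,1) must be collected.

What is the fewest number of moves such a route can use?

Any route passes through (4,1) somewhere between (1,4) and (3,3). Summing Manhattan distances along the two legs ((1,4) → (4,1) → (3,3)) gives a lower bound of 6 + 3 = 9 moves.
A route of 9 moves achieves this: (1,4) → (2,4) → (3,4) → (4,4) → (4,3) → (4,2) → (4,1) → (3,1) → (3,2) → (3,3).
Since 9 matches the lower bound, it is optimal.

9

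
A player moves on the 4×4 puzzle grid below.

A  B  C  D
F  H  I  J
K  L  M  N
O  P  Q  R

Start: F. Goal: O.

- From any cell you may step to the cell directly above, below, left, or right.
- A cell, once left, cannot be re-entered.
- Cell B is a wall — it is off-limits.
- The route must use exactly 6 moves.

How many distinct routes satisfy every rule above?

5

Need simple routes of exactly 6 moves from F to O (Manhattan distance 2, so 2 moves are spent on a detour and 2 undoing it).
Enumerating: F K L M Q P O | F H L M Q P O | F H I M Q P O | F H I M L P O | F H I M L K O.
That gives 5 routes.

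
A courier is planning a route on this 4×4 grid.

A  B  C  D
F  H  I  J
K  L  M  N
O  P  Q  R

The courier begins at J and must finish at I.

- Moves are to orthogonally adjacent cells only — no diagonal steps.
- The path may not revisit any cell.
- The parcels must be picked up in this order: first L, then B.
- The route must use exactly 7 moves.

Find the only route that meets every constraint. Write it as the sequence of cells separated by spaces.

The waypoints must appear in the order L, B, with no cell reused.
Route from J: down to N, 2× left (reaching L), 2× up (reaching B), right to C, down to I — 7 moves in all.
Check: order respected (L at step 3, B at step 5); 7 moves as required.

J N M L H B C I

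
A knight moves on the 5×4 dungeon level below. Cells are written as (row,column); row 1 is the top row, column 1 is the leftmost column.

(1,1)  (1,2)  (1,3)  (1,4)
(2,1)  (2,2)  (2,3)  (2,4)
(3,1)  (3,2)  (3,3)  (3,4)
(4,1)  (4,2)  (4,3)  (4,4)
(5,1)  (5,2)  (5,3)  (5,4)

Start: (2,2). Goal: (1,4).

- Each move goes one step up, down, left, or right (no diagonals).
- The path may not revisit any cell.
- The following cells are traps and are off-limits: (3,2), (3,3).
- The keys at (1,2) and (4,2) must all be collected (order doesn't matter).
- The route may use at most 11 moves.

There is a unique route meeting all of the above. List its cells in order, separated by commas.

The budget equals the shortest possible length, so every move has to be on a shortest route through the required cells.
Route from (2,2): up 1 to (1,2), left 1 to (1,1), down 3 to (4,1), right 3 to (4,4), up 3 to (1,4) — 11 moves in all.
Check: all required cells visited; 11 ≤ 11 moves.

(2,2), (1,2), (1,1), (2,1), (3,1), (4,1), (4,2), (4,3), (4,4), (3,4), (2,4), (1,4)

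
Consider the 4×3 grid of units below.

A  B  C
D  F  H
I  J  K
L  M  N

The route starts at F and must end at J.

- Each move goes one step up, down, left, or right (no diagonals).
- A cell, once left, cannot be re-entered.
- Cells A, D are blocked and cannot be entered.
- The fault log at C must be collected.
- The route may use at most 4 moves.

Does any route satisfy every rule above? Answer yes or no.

Even ignoring the no-revisit rule, getting from F to J via C needs at least 2 + 3 = 5 moves (Manhattan distance per leg), which exceeds the 4-move limit.

no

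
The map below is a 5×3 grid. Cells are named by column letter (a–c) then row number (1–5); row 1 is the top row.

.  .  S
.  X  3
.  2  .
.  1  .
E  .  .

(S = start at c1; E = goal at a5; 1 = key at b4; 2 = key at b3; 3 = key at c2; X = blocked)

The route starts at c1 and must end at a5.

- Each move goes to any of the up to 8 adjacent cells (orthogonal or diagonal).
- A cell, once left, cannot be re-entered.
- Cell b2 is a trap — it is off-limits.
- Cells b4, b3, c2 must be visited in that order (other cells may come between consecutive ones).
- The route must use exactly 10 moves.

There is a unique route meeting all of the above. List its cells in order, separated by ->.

c1 -> b1 -> a2 -> a3 -> b4 -> b3 -> c2 -> c3 -> c4 -> b5 -> a5

The waypoints must appear in the order b4, b3, c2, with no cell reused.
Route from c1: left to b1, down-left to a2, down to a3, down-right to b4, up to b3, up-right to c2, 2× down (reaching c4), down-left to b5, left to a5 — 10 moves in all.
Check: order respected (1 at step 4, 2 at step 5, 3 at step 6); 10 moves as required.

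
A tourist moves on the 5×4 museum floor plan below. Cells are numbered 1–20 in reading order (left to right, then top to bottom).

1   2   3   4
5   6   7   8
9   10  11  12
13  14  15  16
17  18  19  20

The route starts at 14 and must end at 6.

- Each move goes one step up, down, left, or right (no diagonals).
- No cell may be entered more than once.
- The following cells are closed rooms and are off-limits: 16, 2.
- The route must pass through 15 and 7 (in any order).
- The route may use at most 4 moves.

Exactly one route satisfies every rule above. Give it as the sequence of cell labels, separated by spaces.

The 4-move cap with required stops at 15, 7 leaves no slack for detours.
Route from 14: right 1 to 15, up 2 to 7, left 1 to 6 — 4 moves in all.
Check: all required cells visited; 4 ≤ 4 moves.

14 15 11 7 6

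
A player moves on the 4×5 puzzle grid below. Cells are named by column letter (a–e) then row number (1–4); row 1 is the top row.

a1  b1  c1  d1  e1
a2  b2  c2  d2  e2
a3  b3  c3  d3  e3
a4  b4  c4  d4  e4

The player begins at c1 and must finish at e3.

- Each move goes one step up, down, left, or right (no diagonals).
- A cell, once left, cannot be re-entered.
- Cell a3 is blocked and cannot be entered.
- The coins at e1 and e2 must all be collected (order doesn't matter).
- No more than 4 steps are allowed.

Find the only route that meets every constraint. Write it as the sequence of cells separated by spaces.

Any route must reach e1 and e2 and still end at e3 within 4 moves, so the order of the required stops is forced.
Route from c1: 2× right (reaching e1), 2× down (reaching e3) — 4 moves in all.
Check: all required cells visited; 4 ≤ 4 moves.

c1 d1 e1 e2 e3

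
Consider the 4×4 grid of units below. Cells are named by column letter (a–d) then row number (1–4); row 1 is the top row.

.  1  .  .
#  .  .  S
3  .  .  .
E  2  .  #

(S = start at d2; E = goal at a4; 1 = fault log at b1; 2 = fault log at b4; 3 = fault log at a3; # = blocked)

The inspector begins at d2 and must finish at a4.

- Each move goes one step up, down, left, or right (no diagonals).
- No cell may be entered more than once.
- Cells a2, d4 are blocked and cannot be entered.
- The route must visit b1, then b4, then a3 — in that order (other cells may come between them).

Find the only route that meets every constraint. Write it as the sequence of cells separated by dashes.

d2 - d1 - c1 - b1 - b2 - c2 - c3 - c4 - b4 - b3 - a3 - a4

The waypoints must appear in the order b1, b4, a3, with no cell reused.
Route from d2: up to d1, 2× left (reaching b1), down to b2, right to c2, 2× down (reaching c4), left to b4, up to b3, left to a3, down to a4 — 11 moves in all.
Check: order respected (1 at step 3, 2 at step 8, 3 at step 10).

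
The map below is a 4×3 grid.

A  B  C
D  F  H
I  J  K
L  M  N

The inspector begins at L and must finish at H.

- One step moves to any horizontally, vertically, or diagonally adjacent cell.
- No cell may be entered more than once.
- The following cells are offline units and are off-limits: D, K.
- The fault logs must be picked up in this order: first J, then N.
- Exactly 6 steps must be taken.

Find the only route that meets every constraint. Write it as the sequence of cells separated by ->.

The waypoints must appear in the order J, N, with no cell reused.
Route from L: up-right 1 to J, down-right 1 to N, left 1 to M, up-left 1 to I, up-right 1 to F, right 1 to H — 6 moves in all.
Check: order respected (J at step 1, N at step 2); 6 moves as required.

L -> J -> N -> M -> I -> F -> H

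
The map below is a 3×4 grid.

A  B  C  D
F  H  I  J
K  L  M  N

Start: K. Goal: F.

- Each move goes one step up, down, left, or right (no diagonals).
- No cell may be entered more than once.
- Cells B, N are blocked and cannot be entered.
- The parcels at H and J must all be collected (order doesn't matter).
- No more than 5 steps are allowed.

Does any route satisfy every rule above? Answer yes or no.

Even ignoring the no-revisit rule, getting from K to F, taking the cheapest ordering K → J → H → F needs at least 4 + 2 + 1 = 7 moves (Manhattan distance per leg), which exceeds the 5-move limit.

no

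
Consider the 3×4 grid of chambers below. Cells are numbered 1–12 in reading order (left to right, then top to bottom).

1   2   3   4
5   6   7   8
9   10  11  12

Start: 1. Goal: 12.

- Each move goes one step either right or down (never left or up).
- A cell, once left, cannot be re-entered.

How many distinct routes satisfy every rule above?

A right/down-only route from 1 to 12 makes exactly 2 down-moves and 3 right-moves in some order.
With no other constraints that would be C(5,2) = 10 routes.
That gives 10 routes.

10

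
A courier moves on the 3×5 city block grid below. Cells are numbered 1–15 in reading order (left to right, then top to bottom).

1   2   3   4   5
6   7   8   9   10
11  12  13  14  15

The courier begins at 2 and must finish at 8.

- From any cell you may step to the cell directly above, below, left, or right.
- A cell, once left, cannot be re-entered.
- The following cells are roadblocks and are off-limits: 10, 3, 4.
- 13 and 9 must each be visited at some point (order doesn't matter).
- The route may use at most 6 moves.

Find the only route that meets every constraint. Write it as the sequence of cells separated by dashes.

The budget equals the shortest possible length, so every move has to be on a shortest route through the required cells.
Route from 2: 2× down (reaching 12), 2× right (reaching 14), up to 9, left to 8 — 6 moves in all.
Check: all required cells visited; 6 ≤ 6 moves.

2 - 7 - 12 - 13 - 14 - 9 - 8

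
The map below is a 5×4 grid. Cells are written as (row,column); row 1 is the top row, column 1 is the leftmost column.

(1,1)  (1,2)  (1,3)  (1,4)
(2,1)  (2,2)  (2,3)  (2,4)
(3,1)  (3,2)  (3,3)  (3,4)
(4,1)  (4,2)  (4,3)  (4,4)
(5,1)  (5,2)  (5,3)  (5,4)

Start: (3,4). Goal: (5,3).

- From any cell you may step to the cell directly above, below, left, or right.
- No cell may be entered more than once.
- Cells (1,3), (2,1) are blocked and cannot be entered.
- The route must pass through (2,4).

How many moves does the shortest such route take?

5

Any route passes through (2,4) somewhere between (3,4) and (5,3). Summing Manhattan distances along the two legs ((3,4) → (2,4) → (5,3)) gives a lower bound of 1 + 4 = 5 moves.
A route of 5 moves achieves this: (3,4) → (2,4) → (2,3) → (3,3) → (4,3) → (5,3).
Since 5 matches the lower bound, it is optimal.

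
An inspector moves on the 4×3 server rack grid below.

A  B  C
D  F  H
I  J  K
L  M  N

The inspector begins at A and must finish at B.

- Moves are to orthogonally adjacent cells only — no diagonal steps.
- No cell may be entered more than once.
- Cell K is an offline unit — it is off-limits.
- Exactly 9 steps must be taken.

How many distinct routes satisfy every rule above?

Need simple routes of exactly 9 moves from A to B (Manhattan distance 1, so 4 moves are spent on a detour and 4 undoing it).
Enumerating: A D I L M J F H C B.
That gives 1 route.

1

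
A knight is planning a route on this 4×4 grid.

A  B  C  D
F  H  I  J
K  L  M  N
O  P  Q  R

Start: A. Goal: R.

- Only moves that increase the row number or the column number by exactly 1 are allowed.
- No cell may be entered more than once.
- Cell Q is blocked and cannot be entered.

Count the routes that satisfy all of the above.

A right/down-only route from A to R makes exactly 3 down-moves and 3 right-moves in some order.
With no other constraints that would be C(6,3) = 20 routes.
Subtract routes through each blocked cell (inclusion–exclusion for overlaps): − through Q: 10 → 10.
That gives 10 routes.

10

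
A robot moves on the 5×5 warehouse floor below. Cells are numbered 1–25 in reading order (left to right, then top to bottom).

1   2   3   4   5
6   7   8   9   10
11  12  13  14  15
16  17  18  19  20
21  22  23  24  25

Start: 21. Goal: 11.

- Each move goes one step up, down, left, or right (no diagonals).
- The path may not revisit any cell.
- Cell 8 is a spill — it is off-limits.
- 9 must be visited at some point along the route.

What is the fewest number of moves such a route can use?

Any route passes through 9 somewhere between 21 and 11. Summing Manhattan distances along the two legs (21 → 9 → 11) gives a lower bound of 6 + 4 = 10 moves.
The shortest route satisfying every rule uses 12 moves: 21 → 16 → 17 → 12 → 13 → 14 → 9 → 4 → 3 → 2 → 7 → 6 → 11.
The no-revisit rule (legs can't share cells) pushes the minimum above the 10-move bound; an exhaustive check rules out every length from 10 to 11, leaving 12 as the minimum.

12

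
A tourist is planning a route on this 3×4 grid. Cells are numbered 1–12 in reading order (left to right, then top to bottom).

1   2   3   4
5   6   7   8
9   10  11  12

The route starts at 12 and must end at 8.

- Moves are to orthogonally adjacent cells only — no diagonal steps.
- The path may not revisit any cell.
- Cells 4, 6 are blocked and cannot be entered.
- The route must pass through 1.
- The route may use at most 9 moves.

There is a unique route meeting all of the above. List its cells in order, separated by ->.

The budget equals the shortest possible length, so every move has to be on a shortest route through the required cells.
Route from 12: 3× left (reaching 9), 2× up (reaching 1), 2× right (reaching 3), down to 7, right to 8 — 9 moves in all.
Check: all required cells visited; 9 ≤ 9 moves.

12 -> 11 -> 10 -> 9 -> 5 -> 1 -> 2 -> 3 -> 7 -> 8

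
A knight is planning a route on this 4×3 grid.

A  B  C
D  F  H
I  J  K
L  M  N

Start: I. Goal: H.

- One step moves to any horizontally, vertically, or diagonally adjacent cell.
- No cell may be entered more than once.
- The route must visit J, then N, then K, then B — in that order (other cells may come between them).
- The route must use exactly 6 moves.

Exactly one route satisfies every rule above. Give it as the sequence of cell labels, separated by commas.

The waypoints must appear in the order J, N, K, B, with no cell reused.
Route from I: right to J, down-right to N, up to K, up-left to F, up to B, down-right to H — 6 moves in all.
Check: order respected (J at step 1, N at step 2, K at step 3, B at step 5); 6 moves as required.

I, J, N, K, F, B, H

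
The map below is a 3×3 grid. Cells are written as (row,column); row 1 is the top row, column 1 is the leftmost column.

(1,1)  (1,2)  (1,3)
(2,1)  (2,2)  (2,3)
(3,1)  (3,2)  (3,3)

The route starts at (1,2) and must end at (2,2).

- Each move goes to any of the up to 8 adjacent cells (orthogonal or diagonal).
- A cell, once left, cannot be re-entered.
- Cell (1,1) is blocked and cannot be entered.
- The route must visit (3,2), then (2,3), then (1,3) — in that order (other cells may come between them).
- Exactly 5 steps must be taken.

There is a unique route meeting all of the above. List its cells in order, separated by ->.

(1,2) -> (2,1) -> (3,2) -> (2,3) -> (1,3) -> (2,2)

The waypoints must appear in the order (3,2), (2,3), (1,3), with no cell reused.
Route from (1,2): down-left to (2,1), down-right to (3,2), up-right to (2,3), up to (1,3), down-left to (2,2) — 5 moves in all.
Check: order respected ((3,2) at step 2, (2,3) at step 3, (1,3) at step 4); 5 moves as required.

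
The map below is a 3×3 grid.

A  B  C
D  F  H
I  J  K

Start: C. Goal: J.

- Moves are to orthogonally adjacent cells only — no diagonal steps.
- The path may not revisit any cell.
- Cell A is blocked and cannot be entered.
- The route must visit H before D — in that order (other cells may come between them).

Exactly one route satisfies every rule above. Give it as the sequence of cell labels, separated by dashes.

C - H - F - D - I - J

The waypoints must appear in the order H, D, with no cell reused.
Route from C: down to H, 2× left (reaching D), down to I, right to J — 5 moves in all.
Check: order respected (H at step 1, D at step 3).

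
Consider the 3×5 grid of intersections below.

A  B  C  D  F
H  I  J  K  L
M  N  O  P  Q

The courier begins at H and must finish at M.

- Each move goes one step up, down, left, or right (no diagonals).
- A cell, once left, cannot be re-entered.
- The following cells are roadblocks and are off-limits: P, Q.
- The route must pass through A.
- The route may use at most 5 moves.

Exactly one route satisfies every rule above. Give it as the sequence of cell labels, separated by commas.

Any route must reach A and still end at M within 5 moves, so the order of the required stops is forced.
Route from H: up 1 to A, right 1 to B, down 2 to N, left 1 to M — 5 moves in all.
Check: all required cells visited; 5 ≤ 5 moves.

H, A, B, I, N, M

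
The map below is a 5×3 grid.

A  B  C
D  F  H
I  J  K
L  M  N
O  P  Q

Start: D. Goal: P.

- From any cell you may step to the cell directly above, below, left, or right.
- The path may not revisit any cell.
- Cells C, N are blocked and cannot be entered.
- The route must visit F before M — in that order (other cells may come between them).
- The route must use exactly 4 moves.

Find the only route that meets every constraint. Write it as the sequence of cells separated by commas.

The waypoints must appear in the order F, M, with no cell reused.
Route from D: right 1 to F, down 3 to P — 4 moves in all.
Check: order respected (F at step 1, M at step 3); 4 moves as required.

D, F, J, M, P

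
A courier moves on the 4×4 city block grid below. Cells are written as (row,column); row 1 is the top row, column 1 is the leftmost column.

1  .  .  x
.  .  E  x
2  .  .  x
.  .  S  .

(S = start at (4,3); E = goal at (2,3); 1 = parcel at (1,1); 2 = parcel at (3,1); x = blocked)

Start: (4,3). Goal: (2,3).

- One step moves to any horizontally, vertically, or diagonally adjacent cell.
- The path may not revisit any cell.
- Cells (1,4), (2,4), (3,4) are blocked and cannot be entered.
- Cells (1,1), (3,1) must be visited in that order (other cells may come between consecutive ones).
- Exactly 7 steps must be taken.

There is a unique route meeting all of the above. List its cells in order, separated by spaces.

The waypoints must appear in the order (1,1), (3,1), with no cell reused.
Route from (4,3): up to (3,3), 2× up-left (reaching (1,1)), 2× down (reaching (3,1)), right to (3,2), up-right to (2,3) — 7 moves in all.
Check: order respected (1 at step 3, 2 at step 5); 7 moves as required.

(4,3) (3,3) (2,2) (1,1) (2,1) (3,1) (3,2) (2,3)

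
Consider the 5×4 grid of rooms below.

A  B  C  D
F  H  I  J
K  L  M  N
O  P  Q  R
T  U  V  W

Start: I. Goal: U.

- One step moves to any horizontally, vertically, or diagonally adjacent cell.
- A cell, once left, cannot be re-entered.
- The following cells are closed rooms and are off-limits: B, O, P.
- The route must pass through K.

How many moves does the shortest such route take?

Any route passes through K somewhere between I and U. Summing Chebyshev distances along the two legs (I → K → U) gives a lower bound of 2 + 2 = 4 moves.
That bound ignores the blocked cells. Measuring each leg by the fewest moves that actually steer around them (I→K: 2; K→U: 3) raises the lower bound to 5.
A route of 5 moves exists: I → H → K → L → Q → U.
Since 5 matches that lower bound, it is optimal.

5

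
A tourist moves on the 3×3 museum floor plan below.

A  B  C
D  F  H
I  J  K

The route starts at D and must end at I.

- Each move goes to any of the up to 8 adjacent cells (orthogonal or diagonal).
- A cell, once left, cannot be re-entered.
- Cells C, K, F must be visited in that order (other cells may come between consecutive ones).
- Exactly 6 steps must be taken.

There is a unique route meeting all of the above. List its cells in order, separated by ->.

D -> B -> C -> H -> K -> F -> I

The waypoints must appear in the order C, K, F, with no cell reused.
Route from D: up-right to B, right to C, 2× down (reaching K), up-left to F, down-left to I — 6 moves in all.
Check: order respected (C at step 2, K at step 4, F at step 5); 6 moves as required.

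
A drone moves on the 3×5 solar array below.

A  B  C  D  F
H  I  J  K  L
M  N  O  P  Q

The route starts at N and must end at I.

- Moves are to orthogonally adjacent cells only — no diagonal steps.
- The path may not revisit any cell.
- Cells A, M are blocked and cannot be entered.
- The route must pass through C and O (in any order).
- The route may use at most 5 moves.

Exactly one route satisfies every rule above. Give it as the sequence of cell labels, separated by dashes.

N - O - J - C - B - I

The budget equals the shortest possible length, so every move has to be on a shortest route through the required cells.
Route from N: right 1 to O, up 2 to C, left 1 to B, down 1 to I — 5 moves in all.
Check: all required cells visited; 5 ≤ 5 moves.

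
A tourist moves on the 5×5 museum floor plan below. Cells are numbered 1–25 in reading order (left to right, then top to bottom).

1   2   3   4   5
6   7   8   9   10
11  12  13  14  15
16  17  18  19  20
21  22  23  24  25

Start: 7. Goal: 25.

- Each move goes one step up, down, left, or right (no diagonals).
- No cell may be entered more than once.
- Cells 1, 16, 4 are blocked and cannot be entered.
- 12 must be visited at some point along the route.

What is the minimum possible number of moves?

Any route passes through 12 somewhere between 7 and 25. Summing Manhattan distances along the two legs (7 → 12 → 25) gives a lower bound of 1 + 5 = 6 moves.
A route of 6 moves achieves this: 7 → 12 → 17 → 22 → 23 → 24 → 25.
Since 6 matches the lower bound, it is optimal.

6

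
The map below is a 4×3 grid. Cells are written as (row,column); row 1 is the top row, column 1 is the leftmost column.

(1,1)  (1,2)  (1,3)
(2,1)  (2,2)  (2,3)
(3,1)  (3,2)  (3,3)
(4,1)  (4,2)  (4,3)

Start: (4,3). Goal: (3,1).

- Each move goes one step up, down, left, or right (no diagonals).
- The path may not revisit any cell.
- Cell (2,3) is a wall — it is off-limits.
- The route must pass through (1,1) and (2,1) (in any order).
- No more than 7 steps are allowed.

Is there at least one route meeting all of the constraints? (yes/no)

One route that works: (4,3) → (3,3) → (3,2) → (2,2) → (1,2) → (1,1) → (2,1) → (3,1).

yes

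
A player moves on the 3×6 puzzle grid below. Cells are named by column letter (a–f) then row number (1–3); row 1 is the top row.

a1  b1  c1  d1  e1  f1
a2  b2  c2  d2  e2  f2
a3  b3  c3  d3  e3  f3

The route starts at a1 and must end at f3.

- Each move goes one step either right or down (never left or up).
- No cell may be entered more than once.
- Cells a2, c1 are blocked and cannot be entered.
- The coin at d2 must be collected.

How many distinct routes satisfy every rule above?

A right/down-only route from a1 to f3 makes exactly 2 down-moves and 5 right-moves in some order.
With no other constraints that would be C(7,2) = 21 routes.
Split at d2 and multiply the segment counts (each segment already excludes blocked cells): a1→d2: 1; d2→f3: 3; product = 3.
That gives 3 routes.

3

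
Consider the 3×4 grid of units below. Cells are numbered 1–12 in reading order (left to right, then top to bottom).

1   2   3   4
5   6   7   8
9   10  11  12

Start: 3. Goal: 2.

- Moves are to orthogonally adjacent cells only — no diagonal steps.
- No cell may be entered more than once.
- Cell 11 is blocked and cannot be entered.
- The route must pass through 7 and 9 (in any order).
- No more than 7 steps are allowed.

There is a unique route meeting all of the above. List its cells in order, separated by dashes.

3 - 7 - 6 - 10 - 9 - 5 - 1 - 2

The budget equals the shortest possible length, so every move has to be on a shortest route through the required cells.
Route from 3: down 1 to 7, left 1 to 6, down 1 to 10, left 1 to 9, up 2 to 1, right 1 to 2 — 7 moves in all.
Check: all required cells visited; 7 ≤ 7 moves.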